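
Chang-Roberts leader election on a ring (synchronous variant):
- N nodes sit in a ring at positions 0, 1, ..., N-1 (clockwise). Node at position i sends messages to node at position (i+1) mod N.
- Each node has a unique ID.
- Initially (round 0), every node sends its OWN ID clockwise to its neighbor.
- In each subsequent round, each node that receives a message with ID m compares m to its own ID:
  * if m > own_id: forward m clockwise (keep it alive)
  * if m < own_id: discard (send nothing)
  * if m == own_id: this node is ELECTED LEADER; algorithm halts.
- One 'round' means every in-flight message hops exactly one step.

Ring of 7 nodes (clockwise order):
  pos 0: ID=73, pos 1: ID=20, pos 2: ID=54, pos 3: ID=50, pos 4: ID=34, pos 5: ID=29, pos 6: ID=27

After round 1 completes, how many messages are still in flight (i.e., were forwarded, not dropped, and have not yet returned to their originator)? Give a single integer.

Answer: 5

Derivation:
Round 1: pos1(id20) recv 73: fwd; pos2(id54) recv 20: drop; pos3(id50) recv 54: fwd; pos4(id34) recv 50: fwd; pos5(id29) recv 34: fwd; pos6(id27) recv 29: fwd; pos0(id73) recv 27: drop
After round 1: 5 messages still in flight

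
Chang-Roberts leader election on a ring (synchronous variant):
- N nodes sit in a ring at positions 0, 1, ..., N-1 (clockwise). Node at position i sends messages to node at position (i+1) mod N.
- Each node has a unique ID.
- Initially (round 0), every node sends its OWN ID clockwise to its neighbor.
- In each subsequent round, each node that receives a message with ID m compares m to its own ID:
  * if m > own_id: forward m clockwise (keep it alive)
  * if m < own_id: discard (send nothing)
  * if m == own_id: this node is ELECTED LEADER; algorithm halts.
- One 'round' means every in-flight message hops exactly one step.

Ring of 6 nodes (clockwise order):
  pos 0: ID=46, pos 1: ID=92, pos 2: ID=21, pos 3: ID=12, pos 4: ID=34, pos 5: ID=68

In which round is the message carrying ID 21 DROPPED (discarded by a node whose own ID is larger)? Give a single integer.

Round 1: pos1(id92) recv 46: drop; pos2(id21) recv 92: fwd; pos3(id12) recv 21: fwd; pos4(id34) recv 12: drop; pos5(id68) recv 34: drop; pos0(id46) recv 68: fwd
Round 2: pos3(id12) recv 92: fwd; pos4(id34) recv 21: drop; pos1(id92) recv 68: drop
Round 3: pos4(id34) recv 92: fwd
Round 4: pos5(id68) recv 92: fwd
Round 5: pos0(id46) recv 92: fwd
Round 6: pos1(id92) recv 92: ELECTED
Message ID 21 originates at pos 2; dropped at pos 4 in round 2

Answer: 2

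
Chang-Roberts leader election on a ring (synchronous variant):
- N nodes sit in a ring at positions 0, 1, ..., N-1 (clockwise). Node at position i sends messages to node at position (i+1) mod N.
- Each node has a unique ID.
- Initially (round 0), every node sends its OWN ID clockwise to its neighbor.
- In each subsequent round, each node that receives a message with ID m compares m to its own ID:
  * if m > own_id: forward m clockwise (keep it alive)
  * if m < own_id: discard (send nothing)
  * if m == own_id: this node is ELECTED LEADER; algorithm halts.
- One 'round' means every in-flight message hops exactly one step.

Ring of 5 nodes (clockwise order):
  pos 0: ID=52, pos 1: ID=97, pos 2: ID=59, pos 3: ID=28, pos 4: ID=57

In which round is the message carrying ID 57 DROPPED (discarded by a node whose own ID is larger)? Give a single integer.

Answer: 2

Derivation:
Round 1: pos1(id97) recv 52: drop; pos2(id59) recv 97: fwd; pos3(id28) recv 59: fwd; pos4(id57) recv 28: drop; pos0(id52) recv 57: fwd
Round 2: pos3(id28) recv 97: fwd; pos4(id57) recv 59: fwd; pos1(id97) recv 57: drop
Round 3: pos4(id57) recv 97: fwd; pos0(id52) recv 59: fwd
Round 4: pos0(id52) recv 97: fwd; pos1(id97) recv 59: drop
Round 5: pos1(id97) recv 97: ELECTED
Message ID 57 originates at pos 4; dropped at pos 1 in round 2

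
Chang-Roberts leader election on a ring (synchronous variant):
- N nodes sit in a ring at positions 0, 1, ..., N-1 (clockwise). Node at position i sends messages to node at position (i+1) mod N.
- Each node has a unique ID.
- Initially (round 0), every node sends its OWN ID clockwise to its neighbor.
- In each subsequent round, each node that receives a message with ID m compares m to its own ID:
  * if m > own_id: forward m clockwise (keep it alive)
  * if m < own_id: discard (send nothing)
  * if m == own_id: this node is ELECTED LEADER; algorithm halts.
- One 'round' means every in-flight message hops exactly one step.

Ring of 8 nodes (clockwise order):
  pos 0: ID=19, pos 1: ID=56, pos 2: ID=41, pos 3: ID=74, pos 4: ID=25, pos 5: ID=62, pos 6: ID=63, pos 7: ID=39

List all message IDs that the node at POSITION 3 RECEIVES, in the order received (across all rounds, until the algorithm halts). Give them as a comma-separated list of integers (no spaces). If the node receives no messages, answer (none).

Round 1: pos1(id56) recv 19: drop; pos2(id41) recv 56: fwd; pos3(id74) recv 41: drop; pos4(id25) recv 74: fwd; pos5(id62) recv 25: drop; pos6(id63) recv 62: drop; pos7(id39) recv 63: fwd; pos0(id19) recv 39: fwd
Round 2: pos3(id74) recv 56: drop; pos5(id62) recv 74: fwd; pos0(id19) recv 63: fwd; pos1(id56) recv 39: drop
Round 3: pos6(id63) recv 74: fwd; pos1(id56) recv 63: fwd
Round 4: pos7(id39) recv 74: fwd; pos2(id41) recv 63: fwd
Round 5: pos0(id19) recv 74: fwd; pos3(id74) recv 63: drop
Round 6: pos1(id56) recv 74: fwd
Round 7: pos2(id41) recv 74: fwd
Round 8: pos3(id74) recv 74: ELECTED

Answer: 41,56,63,74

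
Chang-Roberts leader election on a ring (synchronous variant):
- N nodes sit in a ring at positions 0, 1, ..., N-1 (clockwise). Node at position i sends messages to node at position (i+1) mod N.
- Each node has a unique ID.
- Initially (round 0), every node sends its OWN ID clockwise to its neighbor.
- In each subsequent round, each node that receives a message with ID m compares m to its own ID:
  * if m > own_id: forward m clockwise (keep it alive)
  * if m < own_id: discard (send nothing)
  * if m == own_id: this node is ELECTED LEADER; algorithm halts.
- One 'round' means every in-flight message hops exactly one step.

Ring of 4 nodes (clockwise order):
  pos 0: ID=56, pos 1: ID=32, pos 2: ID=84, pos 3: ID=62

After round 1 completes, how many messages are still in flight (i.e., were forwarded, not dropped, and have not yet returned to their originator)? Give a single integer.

Round 1: pos1(id32) recv 56: fwd; pos2(id84) recv 32: drop; pos3(id62) recv 84: fwd; pos0(id56) recv 62: fwd
After round 1: 3 messages still in flight

Answer: 3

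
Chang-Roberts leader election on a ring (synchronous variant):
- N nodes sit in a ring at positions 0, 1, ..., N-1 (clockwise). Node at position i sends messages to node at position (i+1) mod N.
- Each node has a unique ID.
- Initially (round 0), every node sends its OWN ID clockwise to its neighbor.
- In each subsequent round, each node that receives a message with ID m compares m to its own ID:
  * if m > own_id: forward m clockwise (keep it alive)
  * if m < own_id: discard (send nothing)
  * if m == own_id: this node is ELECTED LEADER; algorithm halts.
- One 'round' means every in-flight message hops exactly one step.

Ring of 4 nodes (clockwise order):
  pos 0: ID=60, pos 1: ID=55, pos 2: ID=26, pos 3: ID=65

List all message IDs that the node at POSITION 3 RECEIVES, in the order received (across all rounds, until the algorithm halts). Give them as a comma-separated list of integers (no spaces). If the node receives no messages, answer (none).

Answer: 26,55,60,65

Derivation:
Round 1: pos1(id55) recv 60: fwd; pos2(id26) recv 55: fwd; pos3(id65) recv 26: drop; pos0(id60) recv 65: fwd
Round 2: pos2(id26) recv 60: fwd; pos3(id65) recv 55: drop; pos1(id55) recv 65: fwd
Round 3: pos3(id65) recv 60: drop; pos2(id26) recv 65: fwd
Round 4: pos3(id65) recv 65: ELECTED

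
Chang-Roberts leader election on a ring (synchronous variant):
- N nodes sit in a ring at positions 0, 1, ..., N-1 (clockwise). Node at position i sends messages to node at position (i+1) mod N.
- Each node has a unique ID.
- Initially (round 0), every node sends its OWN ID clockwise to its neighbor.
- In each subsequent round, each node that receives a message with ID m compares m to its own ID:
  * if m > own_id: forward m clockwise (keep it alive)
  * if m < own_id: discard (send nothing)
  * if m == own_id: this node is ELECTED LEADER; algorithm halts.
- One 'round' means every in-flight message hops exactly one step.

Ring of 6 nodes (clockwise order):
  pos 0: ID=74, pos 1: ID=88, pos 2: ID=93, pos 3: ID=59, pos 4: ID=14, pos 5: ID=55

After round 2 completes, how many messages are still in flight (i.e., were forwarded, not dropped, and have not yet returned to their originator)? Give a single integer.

Answer: 2

Derivation:
Round 1: pos1(id88) recv 74: drop; pos2(id93) recv 88: drop; pos3(id59) recv 93: fwd; pos4(id14) recv 59: fwd; pos5(id55) recv 14: drop; pos0(id74) recv 55: drop
Round 2: pos4(id14) recv 93: fwd; pos5(id55) recv 59: fwd
After round 2: 2 messages still in flight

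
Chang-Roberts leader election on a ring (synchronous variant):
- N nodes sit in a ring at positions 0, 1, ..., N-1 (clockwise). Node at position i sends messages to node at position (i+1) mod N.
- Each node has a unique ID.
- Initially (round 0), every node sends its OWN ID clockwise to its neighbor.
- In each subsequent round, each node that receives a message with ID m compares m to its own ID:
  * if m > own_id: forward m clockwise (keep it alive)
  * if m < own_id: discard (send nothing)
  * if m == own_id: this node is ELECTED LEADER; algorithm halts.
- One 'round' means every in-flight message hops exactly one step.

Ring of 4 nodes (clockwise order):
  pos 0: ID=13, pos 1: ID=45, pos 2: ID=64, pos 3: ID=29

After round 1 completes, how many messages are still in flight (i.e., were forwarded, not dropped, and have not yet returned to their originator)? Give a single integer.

Round 1: pos1(id45) recv 13: drop; pos2(id64) recv 45: drop; pos3(id29) recv 64: fwd; pos0(id13) recv 29: fwd
After round 1: 2 messages still in flight

Answer: 2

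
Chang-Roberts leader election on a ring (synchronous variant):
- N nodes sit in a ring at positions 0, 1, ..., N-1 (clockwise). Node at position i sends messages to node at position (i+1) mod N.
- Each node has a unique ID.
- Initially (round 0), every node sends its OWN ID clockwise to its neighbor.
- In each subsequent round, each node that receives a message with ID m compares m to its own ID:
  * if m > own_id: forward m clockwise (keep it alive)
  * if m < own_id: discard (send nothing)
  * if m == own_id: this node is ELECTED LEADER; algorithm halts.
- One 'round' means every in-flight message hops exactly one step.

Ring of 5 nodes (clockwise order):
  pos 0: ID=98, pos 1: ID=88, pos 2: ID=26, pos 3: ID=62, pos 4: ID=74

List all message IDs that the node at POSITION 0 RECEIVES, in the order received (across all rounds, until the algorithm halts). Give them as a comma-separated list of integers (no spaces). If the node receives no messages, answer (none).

Answer: 74,88,98

Derivation:
Round 1: pos1(id88) recv 98: fwd; pos2(id26) recv 88: fwd; pos3(id62) recv 26: drop; pos4(id74) recv 62: drop; pos0(id98) recv 74: drop
Round 2: pos2(id26) recv 98: fwd; pos3(id62) recv 88: fwd
Round 3: pos3(id62) recv 98: fwd; pos4(id74) recv 88: fwd
Round 4: pos4(id74) recv 98: fwd; pos0(id98) recv 88: drop
Round 5: pos0(id98) recv 98: ELECTED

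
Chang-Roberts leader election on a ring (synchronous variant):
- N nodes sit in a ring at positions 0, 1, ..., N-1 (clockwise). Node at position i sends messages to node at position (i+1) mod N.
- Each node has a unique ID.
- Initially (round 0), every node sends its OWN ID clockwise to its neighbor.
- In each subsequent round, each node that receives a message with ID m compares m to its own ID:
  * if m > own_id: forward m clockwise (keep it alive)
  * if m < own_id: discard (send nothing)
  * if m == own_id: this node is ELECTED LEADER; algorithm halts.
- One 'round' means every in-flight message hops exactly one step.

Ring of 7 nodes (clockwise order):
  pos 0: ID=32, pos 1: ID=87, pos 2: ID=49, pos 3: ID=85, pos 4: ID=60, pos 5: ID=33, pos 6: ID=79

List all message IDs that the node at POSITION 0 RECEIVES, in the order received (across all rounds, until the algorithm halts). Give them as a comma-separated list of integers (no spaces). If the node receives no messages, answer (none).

Round 1: pos1(id87) recv 32: drop; pos2(id49) recv 87: fwd; pos3(id85) recv 49: drop; pos4(id60) recv 85: fwd; pos5(id33) recv 60: fwd; pos6(id79) recv 33: drop; pos0(id32) recv 79: fwd
Round 2: pos3(id85) recv 87: fwd; pos5(id33) recv 85: fwd; pos6(id79) recv 60: drop; pos1(id87) recv 79: drop
Round 3: pos4(id60) recv 87: fwd; pos6(id79) recv 85: fwd
Round 4: pos5(id33) recv 87: fwd; pos0(id32) recv 85: fwd
Round 5: pos6(id79) recv 87: fwd; pos1(id87) recv 85: drop
Round 6: pos0(id32) recv 87: fwd
Round 7: pos1(id87) recv 87: ELECTED

Answer: 79,85,87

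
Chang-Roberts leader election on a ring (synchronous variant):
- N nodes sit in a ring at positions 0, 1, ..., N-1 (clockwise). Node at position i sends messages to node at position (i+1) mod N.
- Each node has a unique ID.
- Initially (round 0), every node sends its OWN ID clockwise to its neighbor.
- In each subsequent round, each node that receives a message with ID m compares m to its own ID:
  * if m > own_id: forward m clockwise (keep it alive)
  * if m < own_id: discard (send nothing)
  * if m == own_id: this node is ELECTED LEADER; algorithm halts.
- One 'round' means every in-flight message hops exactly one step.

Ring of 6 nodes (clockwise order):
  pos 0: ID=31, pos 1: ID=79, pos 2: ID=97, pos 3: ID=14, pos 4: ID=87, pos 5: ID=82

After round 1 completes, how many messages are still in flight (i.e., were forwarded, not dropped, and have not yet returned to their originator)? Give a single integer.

Answer: 3

Derivation:
Round 1: pos1(id79) recv 31: drop; pos2(id97) recv 79: drop; pos3(id14) recv 97: fwd; pos4(id87) recv 14: drop; pos5(id82) recv 87: fwd; pos0(id31) recv 82: fwd
After round 1: 3 messages still in flight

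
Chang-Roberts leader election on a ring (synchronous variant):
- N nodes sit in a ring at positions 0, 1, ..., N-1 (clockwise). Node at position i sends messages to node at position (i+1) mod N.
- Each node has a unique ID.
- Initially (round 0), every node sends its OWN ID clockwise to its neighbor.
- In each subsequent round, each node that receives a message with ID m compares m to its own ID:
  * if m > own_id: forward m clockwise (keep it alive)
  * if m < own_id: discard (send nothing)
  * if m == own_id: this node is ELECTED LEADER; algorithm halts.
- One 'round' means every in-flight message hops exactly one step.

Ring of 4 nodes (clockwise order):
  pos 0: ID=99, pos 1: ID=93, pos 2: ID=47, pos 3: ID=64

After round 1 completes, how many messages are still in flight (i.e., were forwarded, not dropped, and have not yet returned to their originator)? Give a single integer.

Round 1: pos1(id93) recv 99: fwd; pos2(id47) recv 93: fwd; pos3(id64) recv 47: drop; pos0(id99) recv 64: drop
After round 1: 2 messages still in flight

Answer: 2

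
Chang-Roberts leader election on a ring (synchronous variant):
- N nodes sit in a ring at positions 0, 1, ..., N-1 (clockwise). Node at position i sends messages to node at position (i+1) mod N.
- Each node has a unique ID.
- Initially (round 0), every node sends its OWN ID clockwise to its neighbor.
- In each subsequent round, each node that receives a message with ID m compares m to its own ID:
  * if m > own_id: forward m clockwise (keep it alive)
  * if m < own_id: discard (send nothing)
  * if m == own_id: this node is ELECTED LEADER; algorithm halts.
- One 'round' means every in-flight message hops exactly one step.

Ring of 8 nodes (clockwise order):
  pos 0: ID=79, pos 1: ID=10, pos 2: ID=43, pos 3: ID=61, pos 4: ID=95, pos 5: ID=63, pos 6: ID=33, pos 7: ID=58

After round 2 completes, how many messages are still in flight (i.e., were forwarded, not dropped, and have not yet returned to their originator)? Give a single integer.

Answer: 3

Derivation:
Round 1: pos1(id10) recv 79: fwd; pos2(id43) recv 10: drop; pos3(id61) recv 43: drop; pos4(id95) recv 61: drop; pos5(id63) recv 95: fwd; pos6(id33) recv 63: fwd; pos7(id58) recv 33: drop; pos0(id79) recv 58: drop
Round 2: pos2(id43) recv 79: fwd; pos6(id33) recv 95: fwd; pos7(id58) recv 63: fwd
After round 2: 3 messages still in flight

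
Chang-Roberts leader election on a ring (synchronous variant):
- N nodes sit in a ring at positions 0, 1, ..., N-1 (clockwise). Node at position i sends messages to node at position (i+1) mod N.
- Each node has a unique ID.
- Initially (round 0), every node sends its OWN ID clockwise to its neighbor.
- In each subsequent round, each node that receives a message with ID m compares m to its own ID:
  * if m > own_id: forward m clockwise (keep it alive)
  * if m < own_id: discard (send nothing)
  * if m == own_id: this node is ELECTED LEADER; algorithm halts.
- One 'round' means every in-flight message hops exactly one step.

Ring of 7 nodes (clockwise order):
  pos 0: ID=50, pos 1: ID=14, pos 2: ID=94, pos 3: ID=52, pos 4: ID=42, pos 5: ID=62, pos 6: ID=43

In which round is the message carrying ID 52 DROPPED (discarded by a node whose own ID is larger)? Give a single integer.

Answer: 2

Derivation:
Round 1: pos1(id14) recv 50: fwd; pos2(id94) recv 14: drop; pos3(id52) recv 94: fwd; pos4(id42) recv 52: fwd; pos5(id62) recv 42: drop; pos6(id43) recv 62: fwd; pos0(id50) recv 43: drop
Round 2: pos2(id94) recv 50: drop; pos4(id42) recv 94: fwd; pos5(id62) recv 52: drop; pos0(id50) recv 62: fwd
Round 3: pos5(id62) recv 94: fwd; pos1(id14) recv 62: fwd
Round 4: pos6(id43) recv 94: fwd; pos2(id94) recv 62: drop
Round 5: pos0(id50) recv 94: fwd
Round 6: pos1(id14) recv 94: fwd
Round 7: pos2(id94) recv 94: ELECTED
Message ID 52 originates at pos 3; dropped at pos 5 in round 2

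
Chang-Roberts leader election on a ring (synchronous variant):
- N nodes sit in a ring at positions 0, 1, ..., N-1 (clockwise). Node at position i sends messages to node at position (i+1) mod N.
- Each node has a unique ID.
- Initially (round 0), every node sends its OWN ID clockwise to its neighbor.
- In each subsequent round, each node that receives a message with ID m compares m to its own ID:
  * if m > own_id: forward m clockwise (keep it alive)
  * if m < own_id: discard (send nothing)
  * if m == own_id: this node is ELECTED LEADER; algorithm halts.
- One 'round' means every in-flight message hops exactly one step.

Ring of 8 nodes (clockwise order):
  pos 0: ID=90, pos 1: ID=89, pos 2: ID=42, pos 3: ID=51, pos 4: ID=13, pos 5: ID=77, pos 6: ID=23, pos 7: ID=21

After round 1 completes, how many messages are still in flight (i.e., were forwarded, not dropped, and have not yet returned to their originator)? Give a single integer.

Round 1: pos1(id89) recv 90: fwd; pos2(id42) recv 89: fwd; pos3(id51) recv 42: drop; pos4(id13) recv 51: fwd; pos5(id77) recv 13: drop; pos6(id23) recv 77: fwd; pos7(id21) recv 23: fwd; pos0(id90) recv 21: drop
After round 1: 5 messages still in flight

Answer: 5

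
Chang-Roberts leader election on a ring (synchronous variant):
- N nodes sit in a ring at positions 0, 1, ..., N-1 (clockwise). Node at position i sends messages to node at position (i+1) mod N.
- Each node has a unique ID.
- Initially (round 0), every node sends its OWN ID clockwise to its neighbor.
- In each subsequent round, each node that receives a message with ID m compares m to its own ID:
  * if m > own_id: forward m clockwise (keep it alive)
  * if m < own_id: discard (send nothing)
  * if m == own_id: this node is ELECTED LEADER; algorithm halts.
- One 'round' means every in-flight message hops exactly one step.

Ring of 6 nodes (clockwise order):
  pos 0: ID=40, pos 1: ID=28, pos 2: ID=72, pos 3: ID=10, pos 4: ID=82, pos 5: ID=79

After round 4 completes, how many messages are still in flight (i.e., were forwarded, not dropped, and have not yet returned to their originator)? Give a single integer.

Answer: 2

Derivation:
Round 1: pos1(id28) recv 40: fwd; pos2(id72) recv 28: drop; pos3(id10) recv 72: fwd; pos4(id82) recv 10: drop; pos5(id79) recv 82: fwd; pos0(id40) recv 79: fwd
Round 2: pos2(id72) recv 40: drop; pos4(id82) recv 72: drop; pos0(id40) recv 82: fwd; pos1(id28) recv 79: fwd
Round 3: pos1(id28) recv 82: fwd; pos2(id72) recv 79: fwd
Round 4: pos2(id72) recv 82: fwd; pos3(id10) recv 79: fwd
After round 4: 2 messages still in flight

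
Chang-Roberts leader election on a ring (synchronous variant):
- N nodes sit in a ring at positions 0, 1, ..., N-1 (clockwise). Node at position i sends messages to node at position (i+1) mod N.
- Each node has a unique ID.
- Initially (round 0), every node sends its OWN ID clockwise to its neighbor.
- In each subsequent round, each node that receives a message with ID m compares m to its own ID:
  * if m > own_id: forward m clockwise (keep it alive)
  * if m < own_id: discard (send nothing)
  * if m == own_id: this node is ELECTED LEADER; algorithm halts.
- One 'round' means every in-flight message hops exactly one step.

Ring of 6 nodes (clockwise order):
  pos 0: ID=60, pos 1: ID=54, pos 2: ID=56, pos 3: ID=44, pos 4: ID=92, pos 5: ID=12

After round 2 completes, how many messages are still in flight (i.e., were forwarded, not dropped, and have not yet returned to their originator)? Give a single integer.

Answer: 2

Derivation:
Round 1: pos1(id54) recv 60: fwd; pos2(id56) recv 54: drop; pos3(id44) recv 56: fwd; pos4(id92) recv 44: drop; pos5(id12) recv 92: fwd; pos0(id60) recv 12: drop
Round 2: pos2(id56) recv 60: fwd; pos4(id92) recv 56: drop; pos0(id60) recv 92: fwd
After round 2: 2 messages still in flight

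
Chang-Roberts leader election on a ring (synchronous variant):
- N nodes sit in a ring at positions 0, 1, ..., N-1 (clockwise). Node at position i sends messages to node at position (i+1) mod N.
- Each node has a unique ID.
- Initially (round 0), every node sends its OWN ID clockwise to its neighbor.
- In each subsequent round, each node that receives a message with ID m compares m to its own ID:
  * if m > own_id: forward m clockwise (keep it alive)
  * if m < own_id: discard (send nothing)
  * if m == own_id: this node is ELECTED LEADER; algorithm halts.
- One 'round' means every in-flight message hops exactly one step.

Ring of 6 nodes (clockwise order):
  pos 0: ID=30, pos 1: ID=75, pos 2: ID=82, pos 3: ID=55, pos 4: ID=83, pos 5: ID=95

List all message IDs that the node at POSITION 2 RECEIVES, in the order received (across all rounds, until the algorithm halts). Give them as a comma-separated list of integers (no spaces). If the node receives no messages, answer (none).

Answer: 75,95

Derivation:
Round 1: pos1(id75) recv 30: drop; pos2(id82) recv 75: drop; pos3(id55) recv 82: fwd; pos4(id83) recv 55: drop; pos5(id95) recv 83: drop; pos0(id30) recv 95: fwd
Round 2: pos4(id83) recv 82: drop; pos1(id75) recv 95: fwd
Round 3: pos2(id82) recv 95: fwd
Round 4: pos3(id55) recv 95: fwd
Round 5: pos4(id83) recv 95: fwd
Round 6: pos5(id95) recv 95: ELECTED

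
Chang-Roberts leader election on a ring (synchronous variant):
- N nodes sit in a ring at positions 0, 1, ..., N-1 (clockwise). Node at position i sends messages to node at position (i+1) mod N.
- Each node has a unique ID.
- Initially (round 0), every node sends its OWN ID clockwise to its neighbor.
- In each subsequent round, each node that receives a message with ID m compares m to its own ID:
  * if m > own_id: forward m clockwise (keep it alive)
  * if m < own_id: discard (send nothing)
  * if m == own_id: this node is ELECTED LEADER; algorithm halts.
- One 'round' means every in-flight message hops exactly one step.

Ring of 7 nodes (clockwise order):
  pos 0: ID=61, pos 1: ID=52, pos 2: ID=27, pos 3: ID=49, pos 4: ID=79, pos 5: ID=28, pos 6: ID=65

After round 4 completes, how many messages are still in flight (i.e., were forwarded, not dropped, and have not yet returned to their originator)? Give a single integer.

Round 1: pos1(id52) recv 61: fwd; pos2(id27) recv 52: fwd; pos3(id49) recv 27: drop; pos4(id79) recv 49: drop; pos5(id28) recv 79: fwd; pos6(id65) recv 28: drop; pos0(id61) recv 65: fwd
Round 2: pos2(id27) recv 61: fwd; pos3(id49) recv 52: fwd; pos6(id65) recv 79: fwd; pos1(id52) recv 65: fwd
Round 3: pos3(id49) recv 61: fwd; pos4(id79) recv 52: drop; pos0(id61) recv 79: fwd; pos2(id27) recv 65: fwd
Round 4: pos4(id79) recv 61: drop; pos1(id52) recv 79: fwd; pos3(id49) recv 65: fwd
After round 4: 2 messages still in flight

Answer: 2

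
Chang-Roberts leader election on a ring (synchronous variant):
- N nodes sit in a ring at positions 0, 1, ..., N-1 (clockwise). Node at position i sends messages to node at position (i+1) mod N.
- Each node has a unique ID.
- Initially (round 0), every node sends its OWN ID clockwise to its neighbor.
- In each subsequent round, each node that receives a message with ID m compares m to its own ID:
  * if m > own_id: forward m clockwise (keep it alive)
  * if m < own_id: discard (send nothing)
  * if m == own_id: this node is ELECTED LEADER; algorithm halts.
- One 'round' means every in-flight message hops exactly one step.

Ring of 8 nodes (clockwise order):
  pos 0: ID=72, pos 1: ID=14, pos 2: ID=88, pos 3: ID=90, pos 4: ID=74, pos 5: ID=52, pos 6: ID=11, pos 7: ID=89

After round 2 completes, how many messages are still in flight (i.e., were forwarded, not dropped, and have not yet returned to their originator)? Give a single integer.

Round 1: pos1(id14) recv 72: fwd; pos2(id88) recv 14: drop; pos3(id90) recv 88: drop; pos4(id74) recv 90: fwd; pos5(id52) recv 74: fwd; pos6(id11) recv 52: fwd; pos7(id89) recv 11: drop; pos0(id72) recv 89: fwd
Round 2: pos2(id88) recv 72: drop; pos5(id52) recv 90: fwd; pos6(id11) recv 74: fwd; pos7(id89) recv 52: drop; pos1(id14) recv 89: fwd
After round 2: 3 messages still in flight

Answer: 3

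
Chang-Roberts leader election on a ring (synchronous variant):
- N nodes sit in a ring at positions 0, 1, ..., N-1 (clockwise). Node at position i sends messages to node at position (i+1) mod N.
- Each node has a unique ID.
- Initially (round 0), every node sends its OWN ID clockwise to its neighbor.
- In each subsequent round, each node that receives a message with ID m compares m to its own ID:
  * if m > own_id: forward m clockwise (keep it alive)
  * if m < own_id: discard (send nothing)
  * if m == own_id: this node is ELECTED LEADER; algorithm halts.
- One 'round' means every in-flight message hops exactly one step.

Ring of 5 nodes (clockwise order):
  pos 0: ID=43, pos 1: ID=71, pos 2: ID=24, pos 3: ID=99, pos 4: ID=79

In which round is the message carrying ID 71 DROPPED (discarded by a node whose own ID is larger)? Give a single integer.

Round 1: pos1(id71) recv 43: drop; pos2(id24) recv 71: fwd; pos3(id99) recv 24: drop; pos4(id79) recv 99: fwd; pos0(id43) recv 79: fwd
Round 2: pos3(id99) recv 71: drop; pos0(id43) recv 99: fwd; pos1(id71) recv 79: fwd
Round 3: pos1(id71) recv 99: fwd; pos2(id24) recv 79: fwd
Round 4: pos2(id24) recv 99: fwd; pos3(id99) recv 79: drop
Round 5: pos3(id99) recv 99: ELECTED
Message ID 71 originates at pos 1; dropped at pos 3 in round 2

Answer: 2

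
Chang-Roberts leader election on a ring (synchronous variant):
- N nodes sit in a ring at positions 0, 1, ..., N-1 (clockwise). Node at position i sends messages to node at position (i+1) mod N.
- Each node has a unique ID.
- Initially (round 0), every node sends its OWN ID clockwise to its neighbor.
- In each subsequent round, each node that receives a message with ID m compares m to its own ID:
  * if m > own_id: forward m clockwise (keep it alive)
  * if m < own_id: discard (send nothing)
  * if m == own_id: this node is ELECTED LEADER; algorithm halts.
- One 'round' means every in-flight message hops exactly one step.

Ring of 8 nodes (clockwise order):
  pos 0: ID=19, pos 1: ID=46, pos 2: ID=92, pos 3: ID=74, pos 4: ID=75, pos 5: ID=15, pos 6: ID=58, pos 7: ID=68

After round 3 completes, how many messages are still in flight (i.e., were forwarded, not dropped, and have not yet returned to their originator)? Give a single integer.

Answer: 2

Derivation:
Round 1: pos1(id46) recv 19: drop; pos2(id92) recv 46: drop; pos3(id74) recv 92: fwd; pos4(id75) recv 74: drop; pos5(id15) recv 75: fwd; pos6(id58) recv 15: drop; pos7(id68) recv 58: drop; pos0(id19) recv 68: fwd
Round 2: pos4(id75) recv 92: fwd; pos6(id58) recv 75: fwd; pos1(id46) recv 68: fwd
Round 3: pos5(id15) recv 92: fwd; pos7(id68) recv 75: fwd; pos2(id92) recv 68: drop
After round 3: 2 messages still in flight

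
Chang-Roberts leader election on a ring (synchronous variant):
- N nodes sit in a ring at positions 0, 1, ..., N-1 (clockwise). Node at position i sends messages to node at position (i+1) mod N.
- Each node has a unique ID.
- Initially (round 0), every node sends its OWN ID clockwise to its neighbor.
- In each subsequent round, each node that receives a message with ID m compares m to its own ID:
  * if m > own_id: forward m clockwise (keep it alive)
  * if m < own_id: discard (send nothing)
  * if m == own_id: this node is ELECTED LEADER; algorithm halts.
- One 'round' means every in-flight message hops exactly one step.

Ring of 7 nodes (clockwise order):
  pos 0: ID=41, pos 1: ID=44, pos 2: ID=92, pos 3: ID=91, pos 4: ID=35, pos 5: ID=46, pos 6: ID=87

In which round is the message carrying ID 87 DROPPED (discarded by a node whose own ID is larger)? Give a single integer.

Answer: 3

Derivation:
Round 1: pos1(id44) recv 41: drop; pos2(id92) recv 44: drop; pos3(id91) recv 92: fwd; pos4(id35) recv 91: fwd; pos5(id46) recv 35: drop; pos6(id87) recv 46: drop; pos0(id41) recv 87: fwd
Round 2: pos4(id35) recv 92: fwd; pos5(id46) recv 91: fwd; pos1(id44) recv 87: fwd
Round 3: pos5(id46) recv 92: fwd; pos6(id87) recv 91: fwd; pos2(id92) recv 87: drop
Round 4: pos6(id87) recv 92: fwd; pos0(id41) recv 91: fwd
Round 5: pos0(id41) recv 92: fwd; pos1(id44) recv 91: fwd
Round 6: pos1(id44) recv 92: fwd; pos2(id92) recv 91: drop
Round 7: pos2(id92) recv 92: ELECTED
Message ID 87 originates at pos 6; dropped at pos 2 in round 3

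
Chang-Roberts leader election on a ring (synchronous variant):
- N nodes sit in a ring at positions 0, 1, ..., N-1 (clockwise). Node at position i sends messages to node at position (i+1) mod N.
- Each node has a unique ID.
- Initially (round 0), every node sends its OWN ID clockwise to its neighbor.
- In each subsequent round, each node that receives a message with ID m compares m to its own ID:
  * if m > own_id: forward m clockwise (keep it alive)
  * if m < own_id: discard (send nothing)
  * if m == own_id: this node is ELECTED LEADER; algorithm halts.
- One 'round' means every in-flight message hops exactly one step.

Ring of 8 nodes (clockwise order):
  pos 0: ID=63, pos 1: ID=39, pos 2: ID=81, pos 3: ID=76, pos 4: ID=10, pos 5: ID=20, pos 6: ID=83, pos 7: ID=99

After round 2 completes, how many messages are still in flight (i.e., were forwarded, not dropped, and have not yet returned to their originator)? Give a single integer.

Round 1: pos1(id39) recv 63: fwd; pos2(id81) recv 39: drop; pos3(id76) recv 81: fwd; pos4(id10) recv 76: fwd; pos5(id20) recv 10: drop; pos6(id83) recv 20: drop; pos7(id99) recv 83: drop; pos0(id63) recv 99: fwd
Round 2: pos2(id81) recv 63: drop; pos4(id10) recv 81: fwd; pos5(id20) recv 76: fwd; pos1(id39) recv 99: fwd
After round 2: 3 messages still in flight

Answer: 3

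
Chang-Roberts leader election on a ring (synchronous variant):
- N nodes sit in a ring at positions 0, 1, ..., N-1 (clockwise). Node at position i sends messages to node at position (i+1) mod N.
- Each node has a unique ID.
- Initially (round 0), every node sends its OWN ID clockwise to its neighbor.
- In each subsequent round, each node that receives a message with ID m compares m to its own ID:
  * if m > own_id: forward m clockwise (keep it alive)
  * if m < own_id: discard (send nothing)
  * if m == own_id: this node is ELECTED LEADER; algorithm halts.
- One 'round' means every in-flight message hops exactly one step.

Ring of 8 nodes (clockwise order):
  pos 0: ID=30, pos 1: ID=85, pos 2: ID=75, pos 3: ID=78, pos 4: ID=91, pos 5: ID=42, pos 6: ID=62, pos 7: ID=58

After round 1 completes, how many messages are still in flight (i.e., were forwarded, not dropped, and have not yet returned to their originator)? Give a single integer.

Round 1: pos1(id85) recv 30: drop; pos2(id75) recv 85: fwd; pos3(id78) recv 75: drop; pos4(id91) recv 78: drop; pos5(id42) recv 91: fwd; pos6(id62) recv 42: drop; pos7(id58) recv 62: fwd; pos0(id30) recv 58: fwd
After round 1: 4 messages still in flight

Answer: 4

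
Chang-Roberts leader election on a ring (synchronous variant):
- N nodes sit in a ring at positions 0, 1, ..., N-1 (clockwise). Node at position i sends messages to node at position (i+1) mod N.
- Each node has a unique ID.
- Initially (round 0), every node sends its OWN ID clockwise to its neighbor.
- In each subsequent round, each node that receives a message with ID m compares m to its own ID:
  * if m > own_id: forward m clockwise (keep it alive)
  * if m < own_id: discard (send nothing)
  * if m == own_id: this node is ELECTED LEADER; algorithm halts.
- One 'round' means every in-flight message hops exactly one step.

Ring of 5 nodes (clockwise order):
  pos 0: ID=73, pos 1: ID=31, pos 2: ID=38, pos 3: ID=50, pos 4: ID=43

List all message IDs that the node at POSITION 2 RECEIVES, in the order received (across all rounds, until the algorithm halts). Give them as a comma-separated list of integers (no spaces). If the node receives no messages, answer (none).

Answer: 31,73

Derivation:
Round 1: pos1(id31) recv 73: fwd; pos2(id38) recv 31: drop; pos3(id50) recv 38: drop; pos4(id43) recv 50: fwd; pos0(id73) recv 43: drop
Round 2: pos2(id38) recv 73: fwd; pos0(id73) recv 50: drop
Round 3: pos3(id50) recv 73: fwd
Round 4: pos4(id43) recv 73: fwd
Round 5: pos0(id73) recv 73: ELECTED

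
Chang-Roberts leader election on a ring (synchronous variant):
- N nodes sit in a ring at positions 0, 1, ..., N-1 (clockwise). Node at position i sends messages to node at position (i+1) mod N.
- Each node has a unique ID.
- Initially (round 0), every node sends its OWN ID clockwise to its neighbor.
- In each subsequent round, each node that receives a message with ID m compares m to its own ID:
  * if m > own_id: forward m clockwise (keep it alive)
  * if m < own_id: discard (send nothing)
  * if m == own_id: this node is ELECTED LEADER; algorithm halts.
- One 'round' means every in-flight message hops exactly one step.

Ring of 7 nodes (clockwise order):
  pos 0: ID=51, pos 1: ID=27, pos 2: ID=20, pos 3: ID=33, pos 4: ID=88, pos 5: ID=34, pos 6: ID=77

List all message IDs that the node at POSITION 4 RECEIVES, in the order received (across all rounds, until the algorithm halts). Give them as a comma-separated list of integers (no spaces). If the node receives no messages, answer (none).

Answer: 33,51,77,88

Derivation:
Round 1: pos1(id27) recv 51: fwd; pos2(id20) recv 27: fwd; pos3(id33) recv 20: drop; pos4(id88) recv 33: drop; pos5(id34) recv 88: fwd; pos6(id77) recv 34: drop; pos0(id51) recv 77: fwd
Round 2: pos2(id20) recv 51: fwd; pos3(id33) recv 27: drop; pos6(id77) recv 88: fwd; pos1(id27) recv 77: fwd
Round 3: pos3(id33) recv 51: fwd; pos0(id51) recv 88: fwd; pos2(id20) recv 77: fwd
Round 4: pos4(id88) recv 51: drop; pos1(id27) recv 88: fwd; pos3(id33) recv 77: fwd
Round 5: pos2(id20) recv 88: fwd; pos4(id88) recv 77: drop
Round 6: pos3(id33) recv 88: fwd
Round 7: pos4(id88) recv 88: ELECTED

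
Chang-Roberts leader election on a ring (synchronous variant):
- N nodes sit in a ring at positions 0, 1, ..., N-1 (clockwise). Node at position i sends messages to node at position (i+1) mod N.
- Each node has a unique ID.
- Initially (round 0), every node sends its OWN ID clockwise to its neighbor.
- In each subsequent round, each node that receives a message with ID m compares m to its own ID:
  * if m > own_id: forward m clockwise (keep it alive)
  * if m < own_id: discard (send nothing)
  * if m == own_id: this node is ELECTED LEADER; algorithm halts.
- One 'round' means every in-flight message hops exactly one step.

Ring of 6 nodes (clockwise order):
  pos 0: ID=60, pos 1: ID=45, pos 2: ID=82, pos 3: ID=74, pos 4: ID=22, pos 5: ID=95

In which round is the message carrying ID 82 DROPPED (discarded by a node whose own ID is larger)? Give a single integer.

Round 1: pos1(id45) recv 60: fwd; pos2(id82) recv 45: drop; pos3(id74) recv 82: fwd; pos4(id22) recv 74: fwd; pos5(id95) recv 22: drop; pos0(id60) recv 95: fwd
Round 2: pos2(id82) recv 60: drop; pos4(id22) recv 82: fwd; pos5(id95) recv 74: drop; pos1(id45) recv 95: fwd
Round 3: pos5(id95) recv 82: drop; pos2(id82) recv 95: fwd
Round 4: pos3(id74) recv 95: fwd
Round 5: pos4(id22) recv 95: fwd
Round 6: pos5(id95) recv 95: ELECTED
Message ID 82 originates at pos 2; dropped at pos 5 in round 3

Answer: 3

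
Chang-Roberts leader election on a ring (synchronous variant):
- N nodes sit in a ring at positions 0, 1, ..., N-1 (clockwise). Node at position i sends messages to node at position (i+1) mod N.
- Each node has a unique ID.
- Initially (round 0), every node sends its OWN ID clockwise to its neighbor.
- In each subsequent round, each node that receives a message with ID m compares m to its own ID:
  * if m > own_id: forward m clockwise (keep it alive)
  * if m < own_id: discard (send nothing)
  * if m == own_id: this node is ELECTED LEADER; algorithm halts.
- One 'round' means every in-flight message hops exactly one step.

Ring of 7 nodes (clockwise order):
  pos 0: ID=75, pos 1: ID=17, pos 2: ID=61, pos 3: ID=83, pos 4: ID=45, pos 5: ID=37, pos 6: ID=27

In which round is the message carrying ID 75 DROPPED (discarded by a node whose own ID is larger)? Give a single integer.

Answer: 3

Derivation:
Round 1: pos1(id17) recv 75: fwd; pos2(id61) recv 17: drop; pos3(id83) recv 61: drop; pos4(id45) recv 83: fwd; pos5(id37) recv 45: fwd; pos6(id27) recv 37: fwd; pos0(id75) recv 27: drop
Round 2: pos2(id61) recv 75: fwd; pos5(id37) recv 83: fwd; pos6(id27) recv 45: fwd; pos0(id75) recv 37: drop
Round 3: pos3(id83) recv 75: drop; pos6(id27) recv 83: fwd; pos0(id75) recv 45: drop
Round 4: pos0(id75) recv 83: fwd
Round 5: pos1(id17) recv 83: fwd
Round 6: pos2(id61) recv 83: fwd
Round 7: pos3(id83) recv 83: ELECTED
Message ID 75 originates at pos 0; dropped at pos 3 in round 3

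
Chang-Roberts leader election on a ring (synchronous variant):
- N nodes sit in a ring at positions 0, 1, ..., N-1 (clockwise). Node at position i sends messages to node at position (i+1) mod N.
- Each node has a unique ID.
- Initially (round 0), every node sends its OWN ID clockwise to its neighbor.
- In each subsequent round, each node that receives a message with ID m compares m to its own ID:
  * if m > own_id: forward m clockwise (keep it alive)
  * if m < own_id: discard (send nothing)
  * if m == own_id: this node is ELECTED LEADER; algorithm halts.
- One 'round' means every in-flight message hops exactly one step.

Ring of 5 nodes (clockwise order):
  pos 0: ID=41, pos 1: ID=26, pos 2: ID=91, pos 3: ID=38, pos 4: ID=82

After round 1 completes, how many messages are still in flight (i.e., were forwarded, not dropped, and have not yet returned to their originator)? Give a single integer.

Answer: 3

Derivation:
Round 1: pos1(id26) recv 41: fwd; pos2(id91) recv 26: drop; pos3(id38) recv 91: fwd; pos4(id82) recv 38: drop; pos0(id41) recv 82: fwd
After round 1: 3 messages still in flight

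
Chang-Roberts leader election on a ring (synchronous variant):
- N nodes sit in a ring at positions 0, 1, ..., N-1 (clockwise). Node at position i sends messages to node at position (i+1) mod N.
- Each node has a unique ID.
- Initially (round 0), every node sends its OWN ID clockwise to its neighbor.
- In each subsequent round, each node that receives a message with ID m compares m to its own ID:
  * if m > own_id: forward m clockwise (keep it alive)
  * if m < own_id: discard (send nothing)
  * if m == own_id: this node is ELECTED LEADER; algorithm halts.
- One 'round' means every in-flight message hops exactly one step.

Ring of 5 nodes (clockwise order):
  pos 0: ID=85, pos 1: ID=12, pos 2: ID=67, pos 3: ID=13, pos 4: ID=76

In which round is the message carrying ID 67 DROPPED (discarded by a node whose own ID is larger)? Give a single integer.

Answer: 2

Derivation:
Round 1: pos1(id12) recv 85: fwd; pos2(id67) recv 12: drop; pos3(id13) recv 67: fwd; pos4(id76) recv 13: drop; pos0(id85) recv 76: drop
Round 2: pos2(id67) recv 85: fwd; pos4(id76) recv 67: drop
Round 3: pos3(id13) recv 85: fwd
Round 4: pos4(id76) recv 85: fwd
Round 5: pos0(id85) recv 85: ELECTED
Message ID 67 originates at pos 2; dropped at pos 4 in round 2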